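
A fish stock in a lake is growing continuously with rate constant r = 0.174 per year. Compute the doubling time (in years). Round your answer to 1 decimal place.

doubling time ≈ 4.0 years

doubling time = ln(2) / |r| = 0.69315 / 0.174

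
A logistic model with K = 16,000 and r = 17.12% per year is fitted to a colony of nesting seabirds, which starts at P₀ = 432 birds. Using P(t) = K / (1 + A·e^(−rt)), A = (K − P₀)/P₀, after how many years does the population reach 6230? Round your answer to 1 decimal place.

A = (16000 − 432)/432 = 36.03704
6230 = 16000/(1 + 36.03704·e^(−0.1712t)) → 1 + 36.03704·e^(−0.1712t) = 2.56822
e^(−0.1712t) = 0.043517 → t = ln(22.9796)/0.1712 = 3.13461/0.1712

t ≈ 18.3 years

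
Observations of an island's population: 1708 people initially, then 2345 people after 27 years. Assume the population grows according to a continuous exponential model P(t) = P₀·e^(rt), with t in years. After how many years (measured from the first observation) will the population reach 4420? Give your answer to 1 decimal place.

r = ln(2345/1708) / 27 ≈ 0.011739 per year
t = ln(4420/1708) / r = 0.95082 / 0.011739 ≈ 80.994

t ≈ 81.0 years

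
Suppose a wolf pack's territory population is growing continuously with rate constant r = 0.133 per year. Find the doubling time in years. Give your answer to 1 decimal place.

doubling time ≈ 5.2 years

doubling time = ln(2) / |r| = 0.69315 / 0.133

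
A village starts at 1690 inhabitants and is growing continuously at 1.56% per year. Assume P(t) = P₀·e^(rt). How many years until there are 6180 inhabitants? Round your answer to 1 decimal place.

t ≈ 83.1 years

6180 = 1690 · e^(0.0156·t)
t = ln(6180/1690) / 0.0156 = ln(3.6568) / 0.0156 = 1.29659 / 0.0156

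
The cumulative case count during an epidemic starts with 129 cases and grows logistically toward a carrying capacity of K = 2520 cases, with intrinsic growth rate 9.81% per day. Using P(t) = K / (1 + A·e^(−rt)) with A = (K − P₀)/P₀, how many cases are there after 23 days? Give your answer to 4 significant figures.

A = (2520 − 129)/129 = 18.53488
P(23) = 2520 / (1 + 18.53488·e^(−0.0981·23)) = 2520 / (1 + 18.53488·0.104737)
= 2520 / 2.94129 ≈ 856.77

≈ 856.8 cases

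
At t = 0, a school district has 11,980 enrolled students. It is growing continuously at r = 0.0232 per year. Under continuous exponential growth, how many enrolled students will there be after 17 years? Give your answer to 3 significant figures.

≈ 17,800 enrolled students

P(17) = 11980 · e^(0.0232·17) = 11980 · e^(0.3944)
= 11980 · 1.48349 ≈ 17772.26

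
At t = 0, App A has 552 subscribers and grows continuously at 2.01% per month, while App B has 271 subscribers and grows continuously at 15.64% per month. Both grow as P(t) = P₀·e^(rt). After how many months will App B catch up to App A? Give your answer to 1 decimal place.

552·e^(0.0201t) = 271·e^(0.1564t)
552/271 = e^((0.1564 − 0.0201)t) → ln(2.0369) = 0.1363·t
t = 0.71143 / 0.1363

t ≈ 5.2 months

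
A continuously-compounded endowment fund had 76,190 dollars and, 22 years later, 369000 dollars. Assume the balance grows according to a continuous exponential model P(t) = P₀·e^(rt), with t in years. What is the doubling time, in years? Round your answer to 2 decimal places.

r = ln(369000/76190) / 22 = ln(4.84316) / 22 ≈ 0.071708 per year
doubling time = ln 2 / |r| = 0.69315 / 0.071708

doubling time ≈ 9.67 years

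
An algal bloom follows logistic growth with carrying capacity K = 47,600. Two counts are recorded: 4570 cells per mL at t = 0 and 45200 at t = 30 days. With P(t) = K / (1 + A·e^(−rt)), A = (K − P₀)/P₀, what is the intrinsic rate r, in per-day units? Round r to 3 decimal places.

r ≈ 0.173 per day

A = (47600 − 4570)/4570 = 9.41575
45200 = 47600/(1 + 9.41575·e^(−r·30)) → e^(−30r) = (1.0531 − 1)/9.41575 = 0.005639
r = −ln(0.005639)/30 = 5.17801/30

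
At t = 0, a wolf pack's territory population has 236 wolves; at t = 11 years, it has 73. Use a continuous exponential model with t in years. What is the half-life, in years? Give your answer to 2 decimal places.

r = ln(73/236) / 11 = ln(0.30932) / 11 ≈ -0.10667 per year
half-life = ln 2 / |r| = 0.69315 / 0.10667

half-life ≈ 6.50 years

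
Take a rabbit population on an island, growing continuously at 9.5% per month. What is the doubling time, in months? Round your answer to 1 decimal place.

doubling time = ln(2) / |r| = 0.69315 / 0.095

doubling time ≈ 7.3 months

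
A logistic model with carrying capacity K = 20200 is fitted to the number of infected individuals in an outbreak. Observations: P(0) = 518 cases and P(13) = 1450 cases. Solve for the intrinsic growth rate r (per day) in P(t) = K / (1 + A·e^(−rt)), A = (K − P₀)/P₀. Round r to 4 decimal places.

r ≈ 0.0829 per day

A = (20200 − 518)/518 = 37.99614
1450 = 20200/(1 + 37.99614·e^(−r·13)) → e^(−13r) = (13.93103 − 1)/37.99614 = 0.340325
r = −ln(0.340325)/13 = 1.07785/13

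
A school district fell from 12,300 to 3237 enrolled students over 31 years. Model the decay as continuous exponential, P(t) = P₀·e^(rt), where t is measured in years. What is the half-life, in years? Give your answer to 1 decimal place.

r = ln(3237/12300) / 31 = ln(0.26317) / 31 ≈ -0.043063 per year
half-life = ln 2 / |r| = 0.69315 / 0.043063

half-life ≈ 16.1 years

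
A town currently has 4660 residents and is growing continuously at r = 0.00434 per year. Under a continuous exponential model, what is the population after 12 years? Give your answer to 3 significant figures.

≈ 4,910 residents

P(12) = 4660 · e^(0.00434·12) = 4660 · e^(0.05208)
= 4660 · 1.05346 ≈ 4909.12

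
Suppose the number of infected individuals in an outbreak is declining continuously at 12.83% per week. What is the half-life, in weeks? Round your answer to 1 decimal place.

half-life ≈ 5.4 weeks

half-life = ln(2) / |r| = 0.69315 / 0.1283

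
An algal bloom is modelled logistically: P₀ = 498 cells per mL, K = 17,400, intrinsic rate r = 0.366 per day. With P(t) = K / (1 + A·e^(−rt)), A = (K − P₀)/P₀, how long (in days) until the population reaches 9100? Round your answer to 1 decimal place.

A = (17400 − 498)/498 = 33.93976
9100 = 17400/(1 + 33.93976·e^(−0.366t)) → 1 + 33.93976·e^(−0.366t) = 1.91209
e^(−0.366t) = 0.026874 → t = ln(37.21106)/0.366 = 3.61661/0.366

t ≈ 9.9 days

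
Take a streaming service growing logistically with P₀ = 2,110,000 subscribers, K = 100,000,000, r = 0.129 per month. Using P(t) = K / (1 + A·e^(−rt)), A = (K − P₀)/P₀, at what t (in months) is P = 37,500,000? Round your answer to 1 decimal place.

A = (100000000 − 2110000)/2110000 = 46.39336
37500000 = 100000000/(1 + 46.39336·e^(−0.129t)) → 1 + 46.39336·e^(−0.129t) = 2.66667
e^(−0.129t) = 0.035925 → t = ln(27.83602)/0.129 = 3.32633/0.129

t ≈ 25.8 months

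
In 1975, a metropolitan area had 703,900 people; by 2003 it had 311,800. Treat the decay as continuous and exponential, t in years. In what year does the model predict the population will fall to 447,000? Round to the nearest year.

r = ln(311800/703900) / 28 = -0.81427/28 ≈ -0.029081 per year
t = ln(447000/703900) / r = -0.45408/-0.029081 ≈ 15.61 years after 1975

year 1991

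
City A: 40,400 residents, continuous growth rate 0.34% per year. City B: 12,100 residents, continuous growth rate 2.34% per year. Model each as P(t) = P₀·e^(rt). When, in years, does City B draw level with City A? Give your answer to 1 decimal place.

t ≈ 60.3 years

40400·e^(0.0034t) = 12100·e^(0.0234t)
40400/12100 = e^((0.0234 − 0.0034)t) → ln(3.33884) = 0.02·t
t = 1.20562 / 0.02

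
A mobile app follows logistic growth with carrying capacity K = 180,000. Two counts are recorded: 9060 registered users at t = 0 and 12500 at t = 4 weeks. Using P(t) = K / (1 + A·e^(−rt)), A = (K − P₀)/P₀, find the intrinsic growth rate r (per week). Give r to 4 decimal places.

r ≈ 0.0855 per week

A = (180000 − 9060)/9060 = 18.86755
12500 = 180000/(1 + 18.86755·e^(−r·4)) → e^(−4r) = (14.4 − 1)/18.86755 = 0.710214
r = −ln(0.710214)/4 = 0.34219/4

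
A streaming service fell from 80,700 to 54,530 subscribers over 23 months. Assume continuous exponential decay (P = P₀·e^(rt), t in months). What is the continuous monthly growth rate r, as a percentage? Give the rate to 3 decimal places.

r ≈ -1.704% per month

54530 = 80700 · e^(r·23)
e^(23r) = 54530/80700 = 0.67571
r = ln(0.67571) / 23 = -0.39199 / 23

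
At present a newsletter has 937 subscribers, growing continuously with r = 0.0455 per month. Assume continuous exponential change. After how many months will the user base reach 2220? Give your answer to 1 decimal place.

2220 = 937 · e^(0.0455·t)
t = ln(2220/937) / 0.0455 = ln(2.36926) / 0.0455 = 0.86258 / 0.0455

t ≈ 19.0 months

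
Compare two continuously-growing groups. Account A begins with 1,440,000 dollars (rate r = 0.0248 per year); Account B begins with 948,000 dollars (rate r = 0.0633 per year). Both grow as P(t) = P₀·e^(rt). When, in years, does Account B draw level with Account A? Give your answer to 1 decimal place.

t ≈ 10.9 years

1440000·e^(0.0248t) = 948000·e^(0.0633t)
1440000/948000 = e^((0.0633 − 0.0248)t) → ln(1.51899) = 0.0385·t
t = 0.41804 / 0.0385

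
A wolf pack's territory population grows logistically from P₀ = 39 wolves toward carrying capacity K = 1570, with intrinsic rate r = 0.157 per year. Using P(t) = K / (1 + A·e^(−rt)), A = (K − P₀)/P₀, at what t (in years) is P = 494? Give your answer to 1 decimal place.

A = (1570 − 39)/39 = 39.25641
494 = 1570/(1 + 39.25641·e^(−0.157t)) → 1 + 39.25641·e^(−0.157t) = 3.17814
e^(−0.157t) = 0.055485 → t = ln(18.02292)/0.157 = 2.89164/0.157

t ≈ 18.4 years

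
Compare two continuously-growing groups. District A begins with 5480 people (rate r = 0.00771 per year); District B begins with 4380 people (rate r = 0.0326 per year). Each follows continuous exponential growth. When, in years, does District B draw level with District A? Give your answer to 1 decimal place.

t ≈ 9.0 years

5480·e^(0.00771t) = 4380·e^(0.0326t)
5480/4380 = e^((0.0326 − 0.00771)t) → ln(1.25114) = 0.02489·t
t = 0.22406 / 0.02489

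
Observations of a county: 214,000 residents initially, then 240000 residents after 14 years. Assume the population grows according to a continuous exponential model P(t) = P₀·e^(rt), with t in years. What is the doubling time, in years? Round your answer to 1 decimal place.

doubling time ≈ 84.6 years

r = ln(240000/214000) / 14 = ln(1.1215) / 14 ≈ 0.00819 per year
doubling time = ln 2 / |r| = 0.69315 / 0.00819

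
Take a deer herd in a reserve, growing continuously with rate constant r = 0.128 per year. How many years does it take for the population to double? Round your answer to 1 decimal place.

doubling time ≈ 5.4 years

doubling time = ln(2) / |r| = 0.69315 / 0.128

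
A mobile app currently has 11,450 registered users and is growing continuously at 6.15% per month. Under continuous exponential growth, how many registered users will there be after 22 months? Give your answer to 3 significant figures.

P(22) = 11450 · e^(0.0615·22) = 11450 · e^(1.353)
= 11450 · 3.86902 ≈ 44300.22

≈ 44,300 registered users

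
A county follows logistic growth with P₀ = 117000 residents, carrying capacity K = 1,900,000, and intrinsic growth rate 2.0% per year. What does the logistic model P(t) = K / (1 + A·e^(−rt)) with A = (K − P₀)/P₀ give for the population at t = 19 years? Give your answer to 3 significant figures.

A = (1900000 − 117000)/117000 = 15.23932
P(19) = 1900000 / (1 + 15.23932·e^(−0.02·19)) = 1900000 / (1 + 15.23932·0.683861)
= 1900000 / 11.42158 ≈ 166351.76

≈ 166,000 residents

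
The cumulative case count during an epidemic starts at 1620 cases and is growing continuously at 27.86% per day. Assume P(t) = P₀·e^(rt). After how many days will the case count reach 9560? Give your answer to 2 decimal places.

t ≈ 6.37 days

9560 = 1620 · e^(0.2786·t)
t = ln(9560/1620) / 0.2786 = ln(5.90123) / 0.2786 = 1.77516 / 0.2786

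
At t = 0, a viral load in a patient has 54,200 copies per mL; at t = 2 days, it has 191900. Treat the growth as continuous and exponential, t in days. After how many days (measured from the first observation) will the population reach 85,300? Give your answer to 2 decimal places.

t ≈ 0.72 days

r = ln(191900/54200) / 2 ≈ 0.632147 per day
t = ln(85300/54200) / r = 0.45349 / 0.632147 ≈ 0.717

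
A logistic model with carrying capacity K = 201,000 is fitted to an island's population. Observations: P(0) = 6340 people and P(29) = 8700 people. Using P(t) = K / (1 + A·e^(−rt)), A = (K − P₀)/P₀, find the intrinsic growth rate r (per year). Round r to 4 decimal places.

r ≈ 0.0113 per year

A = (201000 − 6340)/6340 = 30.70347
8700 = 201000/(1 + 30.70347·e^(−r·29)) → e^(−29r) = (23.10345 − 1)/30.70347 = 0.719901
r = −ln(0.719901)/29 = 0.32864/29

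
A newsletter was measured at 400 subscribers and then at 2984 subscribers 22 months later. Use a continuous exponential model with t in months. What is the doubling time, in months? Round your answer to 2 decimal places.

r = ln(2984/400) / 22 = ln(7.46) / 22 ≈ 0.091343 per month
doubling time = ln 2 / |r| = 0.69315 / 0.091343

doubling time ≈ 7.59 months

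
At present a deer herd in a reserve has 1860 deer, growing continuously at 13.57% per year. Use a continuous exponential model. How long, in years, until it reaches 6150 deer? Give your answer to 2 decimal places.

t ≈ 8.81 years

6150 = 1860 · e^(0.1357·t)
t = ln(6150/1860) / 0.1357 = ln(3.30645) / 0.1357 = 1.19588 / 0.1357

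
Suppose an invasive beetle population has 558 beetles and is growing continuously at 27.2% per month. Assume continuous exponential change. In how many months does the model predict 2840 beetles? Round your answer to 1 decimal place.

2840 = 558 · e^(0.272·t)
t = ln(2840/558) / 0.272 = ln(5.08961) / 0.272 = 1.6272 / 0.272

t ≈ 6.0 months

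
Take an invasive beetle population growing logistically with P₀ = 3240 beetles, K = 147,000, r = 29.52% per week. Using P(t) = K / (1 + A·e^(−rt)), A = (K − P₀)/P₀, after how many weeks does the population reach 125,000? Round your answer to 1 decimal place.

A = (147000 − 3240)/3240 = 44.37037
125000 = 147000/(1 + 44.37037·e^(−0.2952t)) → 1 + 44.37037·e^(−0.2952t) = 1.176
e^(−0.2952t) = 0.003967 → t = ln(252.10438)/0.2952 = 5.52984/0.2952

t ≈ 18.7 weeks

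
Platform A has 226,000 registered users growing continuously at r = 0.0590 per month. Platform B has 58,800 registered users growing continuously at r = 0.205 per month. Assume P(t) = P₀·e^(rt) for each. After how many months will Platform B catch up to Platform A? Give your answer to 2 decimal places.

226000·e^(0.059t) = 58800·e^(0.205t)
226000/58800 = e^((0.205 − 0.059)t) → ln(3.84354) = 0.146·t
t = 1.34639 / 0.146

t ≈ 9.22 months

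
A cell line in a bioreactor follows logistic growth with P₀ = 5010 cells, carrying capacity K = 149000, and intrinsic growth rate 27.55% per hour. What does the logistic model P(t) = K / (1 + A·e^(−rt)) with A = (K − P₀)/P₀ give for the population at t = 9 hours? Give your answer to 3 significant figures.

A = (149000 − 5010)/5010 = 28.74052
P(9) = 149000 / (1 + 28.74052·e^(−0.2755·9)) = 149000 / (1 + 28.74052·0.083785)
= 149000 / 3.40803 ≈ 43720.3

≈ 43,700 cells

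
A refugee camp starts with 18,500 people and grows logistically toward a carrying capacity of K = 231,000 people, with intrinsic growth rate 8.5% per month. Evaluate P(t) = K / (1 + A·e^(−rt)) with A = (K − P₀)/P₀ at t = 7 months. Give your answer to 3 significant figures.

A = (231000 − 18500)/18500 = 11.48649
P(7) = 231000 / (1 + 11.48649·e^(−0.085·7)) = 231000 / (1 + 11.48649·0.551563)
= 231000 / 7.33552 ≈ 31490.63

≈ 31,500 people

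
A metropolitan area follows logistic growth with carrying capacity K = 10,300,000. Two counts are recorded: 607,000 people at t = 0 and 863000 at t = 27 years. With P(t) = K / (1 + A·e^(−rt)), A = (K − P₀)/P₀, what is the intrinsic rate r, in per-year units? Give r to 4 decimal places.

A = (10300000 − 607000)/607000 = 15.9687
863000 = 10300000/(1 + 15.9687·e^(−r·27)) → e^(−27r) = (11.93511 − 1)/15.9687 = 0.684784
r = −ln(0.684784)/27 = 0.37865/27

r ≈ 0.0140 per year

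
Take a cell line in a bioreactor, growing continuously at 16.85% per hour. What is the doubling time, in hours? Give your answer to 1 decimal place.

doubling time = ln(2) / |r| = 0.69315 / 0.1685

doubling time ≈ 4.1 hours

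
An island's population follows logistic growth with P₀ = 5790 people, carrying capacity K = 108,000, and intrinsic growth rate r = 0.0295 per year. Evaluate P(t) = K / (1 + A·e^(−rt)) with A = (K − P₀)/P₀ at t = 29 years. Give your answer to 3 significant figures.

A = (108000 − 5790)/5790 = 17.65285
P(29) = 108000 / (1 + 17.65285·e^(−0.0295·29)) = 108000 / (1 + 17.65285·0.425071)
= 108000 / 8.50371 ≈ 12700.34

≈ 12,700 people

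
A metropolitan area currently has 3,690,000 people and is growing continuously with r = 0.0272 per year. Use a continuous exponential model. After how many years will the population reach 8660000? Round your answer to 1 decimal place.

t ≈ 31.4 years

8660000 = 3690000 · e^(0.0272·t)
t = ln(8660000/3690000) / 0.0272 = ln(2.34688) / 0.0272 = 0.85309 / 0.0272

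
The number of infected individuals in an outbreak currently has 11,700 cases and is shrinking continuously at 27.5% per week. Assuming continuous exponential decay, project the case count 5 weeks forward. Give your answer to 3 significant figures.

≈ 2,960 cases

P(5) = 11700 · e^(-0.275·5) = 11700 · e^(-1.375)
= 11700 · 0.25284 ≈ 2958.22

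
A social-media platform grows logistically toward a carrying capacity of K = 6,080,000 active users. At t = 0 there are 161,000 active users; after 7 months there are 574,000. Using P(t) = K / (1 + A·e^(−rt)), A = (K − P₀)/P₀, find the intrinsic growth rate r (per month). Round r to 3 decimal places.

A = (6080000 − 161000)/161000 = 36.76398
574000 = 6080000/(1 + 36.76398·e^(−r·7)) → e^(−7r) = (10.59233 − 1)/36.76398 = 0.260917
r = −ln(0.260917)/7 = 1.34355/7

r ≈ 0.192 per month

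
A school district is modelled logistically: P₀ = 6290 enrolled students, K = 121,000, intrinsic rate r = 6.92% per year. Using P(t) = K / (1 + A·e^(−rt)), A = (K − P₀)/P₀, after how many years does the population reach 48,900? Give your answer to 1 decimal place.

t ≈ 36.3 years

A = (121000 − 6290)/6290 = 18.23688
48900 = 121000/(1 + 18.23688·e^(−0.0692t)) → 1 + 18.23688·e^(−0.0692t) = 2.47444
e^(−0.0692t) = 0.080849 → t = ln(12.3687)/0.0692 = 2.51517/0.0692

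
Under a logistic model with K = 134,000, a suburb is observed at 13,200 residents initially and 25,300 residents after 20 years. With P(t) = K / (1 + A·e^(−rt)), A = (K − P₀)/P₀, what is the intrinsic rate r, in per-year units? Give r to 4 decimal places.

A = (134000 − 13200)/13200 = 9.15152
25300 = 134000/(1 + 9.15152·e^(−r·20)) → e^(−20r) = (5.29644 − 1)/9.15152 = 0.469479
r = −ln(0.469479)/20 = 0.75613/20

r ≈ 0.0378 per year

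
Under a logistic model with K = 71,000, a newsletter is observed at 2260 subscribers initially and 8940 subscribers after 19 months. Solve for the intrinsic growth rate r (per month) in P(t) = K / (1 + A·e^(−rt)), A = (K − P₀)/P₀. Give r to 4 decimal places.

A = (71000 − 2260)/2260 = 30.41593
8940 = 71000/(1 + 30.41593·e^(−r·19)) → e^(−19r) = (7.94183 − 1)/30.41593 = 0.22823
r = −ln(0.22823)/19 = 1.4774/19

r ≈ 0.0778 per month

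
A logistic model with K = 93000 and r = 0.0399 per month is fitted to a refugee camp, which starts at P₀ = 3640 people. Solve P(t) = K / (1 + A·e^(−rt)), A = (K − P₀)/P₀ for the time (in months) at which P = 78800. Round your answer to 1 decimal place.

A = (93000 − 3640)/3640 = 24.54945
78800 = 93000/(1 + 24.54945·e^(−0.0399t)) → 1 + 24.54945·e^(−0.0399t) = 1.1802
e^(−0.0399t) = 0.00734 → t = ln(136.23216)/0.0399 = 4.91436/0.0399

t ≈ 123.2 months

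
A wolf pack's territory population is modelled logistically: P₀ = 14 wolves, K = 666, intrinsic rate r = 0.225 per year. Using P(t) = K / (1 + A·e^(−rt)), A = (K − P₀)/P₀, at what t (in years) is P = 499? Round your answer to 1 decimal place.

t ≈ 21.9 years

A = (666 − 14)/14 = 46.57143
499 = 666/(1 + 46.57143·e^(−0.225t)) → 1 + 46.57143·e^(−0.225t) = 1.33467
e^(−0.225t) = 0.007186 → t = ln(139.15654)/0.225 = 4.9356/0.225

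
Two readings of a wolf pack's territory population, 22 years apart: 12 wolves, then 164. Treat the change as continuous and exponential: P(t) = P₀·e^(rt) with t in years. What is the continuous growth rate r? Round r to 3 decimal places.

164 = 12 · e^(r·22)
e^(22r) = 164/12 = 13.66667
r = ln(13.66667) / 22 = 2.61496 / 22

r ≈ 0.119 per year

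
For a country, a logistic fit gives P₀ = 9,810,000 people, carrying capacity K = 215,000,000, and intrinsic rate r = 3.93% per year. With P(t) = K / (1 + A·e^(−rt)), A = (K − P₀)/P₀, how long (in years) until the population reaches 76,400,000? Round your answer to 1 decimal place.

t ≈ 62.2 years

A = (215000000 − 9810000)/9810000 = 20.91641
76400000 = 215000000/(1 + 20.91641·e^(−0.0393t)) → 1 + 20.91641·e^(−0.0393t) = 2.81414
e^(−0.0393t) = 0.086733 → t = ln(11.52968)/0.0393 = 2.44492/0.0393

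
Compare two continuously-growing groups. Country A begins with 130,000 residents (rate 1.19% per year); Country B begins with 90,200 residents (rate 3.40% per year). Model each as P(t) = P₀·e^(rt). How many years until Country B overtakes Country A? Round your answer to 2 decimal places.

130000·e^(0.0119t) = 90200·e^(0.034t)
130000/90200 = e^((0.034 − 0.0119)t) → ln(1.44124) = 0.0221·t
t = 0.36551 / 0.0221

t ≈ 16.54 years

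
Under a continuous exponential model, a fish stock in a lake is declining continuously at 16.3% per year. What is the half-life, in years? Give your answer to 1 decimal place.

half-life = ln(2) / |r| = 0.69315 / 0.163

half-life ≈ 4.3 years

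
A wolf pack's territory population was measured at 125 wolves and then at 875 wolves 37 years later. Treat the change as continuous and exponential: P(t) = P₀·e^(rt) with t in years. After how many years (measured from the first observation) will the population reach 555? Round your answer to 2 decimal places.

r = ln(875/125) / 37 ≈ 0.052592 per year
t = ln(555/125) / r = 1.49065 / 0.052592 ≈ 28.344

t ≈ 28.34 years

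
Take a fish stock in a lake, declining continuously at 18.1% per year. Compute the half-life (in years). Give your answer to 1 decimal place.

half-life ≈ 3.8 years

half-life = ln(2) / |r| = 0.69315 / 0.181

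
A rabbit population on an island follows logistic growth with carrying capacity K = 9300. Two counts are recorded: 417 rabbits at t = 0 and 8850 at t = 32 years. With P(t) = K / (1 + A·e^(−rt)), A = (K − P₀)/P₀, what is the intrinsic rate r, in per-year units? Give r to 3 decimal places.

r ≈ 0.189 per year

A = (9300 − 417)/417 = 21.30216
8850 = 9300/(1 + 21.30216·e^(−r·32)) → e^(−32r) = (1.05085 − 1)/21.30216 = 0.002387
r = −ln(0.002387)/32 = 6.03773/32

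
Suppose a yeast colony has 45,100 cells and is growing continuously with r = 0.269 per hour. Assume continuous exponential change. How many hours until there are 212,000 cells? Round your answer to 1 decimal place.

212000 = 45100 · e^(0.269·t)
t = ln(212000/45100) / 0.269 = ln(4.70067) / 0.269 = 1.5477 / 0.269

t ≈ 5.8 hours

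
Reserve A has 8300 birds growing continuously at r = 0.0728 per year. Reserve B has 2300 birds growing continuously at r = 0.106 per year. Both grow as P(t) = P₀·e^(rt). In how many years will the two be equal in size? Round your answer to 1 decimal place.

t ≈ 38.7 years

8300·e^(0.0728t) = 2300·e^(0.106t)
8300/2300 = e^((0.106 − 0.0728)t) → ln(3.6087) = 0.0332·t
t = 1.28335 / 0.0332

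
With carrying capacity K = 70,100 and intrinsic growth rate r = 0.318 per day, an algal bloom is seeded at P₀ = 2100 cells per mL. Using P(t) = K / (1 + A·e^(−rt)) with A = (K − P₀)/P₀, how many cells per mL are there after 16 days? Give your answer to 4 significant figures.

A = (70100 − 2100)/2100 = 32.38095
P(16) = 70100 / (1 + 32.38095·e^(−0.318·16)) = 70100 / (1 + 32.38095·0.00617)
= 70100 / 1.1998 ≈ 58426.32

≈ 58,430 cells per mL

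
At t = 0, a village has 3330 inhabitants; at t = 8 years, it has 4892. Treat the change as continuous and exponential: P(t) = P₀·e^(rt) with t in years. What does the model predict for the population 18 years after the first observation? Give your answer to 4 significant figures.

≈ 7,912 inhabitants

r = ln(4892/3330) / 8 ≈ 0.048079 per year
P(18) = 3330 · e^(0.048079·18) = 3330 · 2.37599 ≈ 7912.05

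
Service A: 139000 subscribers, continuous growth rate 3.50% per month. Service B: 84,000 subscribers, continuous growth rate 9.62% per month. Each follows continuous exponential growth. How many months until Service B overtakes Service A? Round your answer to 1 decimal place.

139000·e^(0.035t) = 84000·e^(0.0962t)
139000/84000 = e^((0.0962 − 0.035)t) → ln(1.65476) = 0.0612·t
t = 0.50366 / 0.0612

t ≈ 8.2 months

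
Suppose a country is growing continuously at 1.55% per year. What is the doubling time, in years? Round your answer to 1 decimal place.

doubling time = ln(2) / |r| = 0.69315 / 0.0155

doubling time ≈ 44.7 years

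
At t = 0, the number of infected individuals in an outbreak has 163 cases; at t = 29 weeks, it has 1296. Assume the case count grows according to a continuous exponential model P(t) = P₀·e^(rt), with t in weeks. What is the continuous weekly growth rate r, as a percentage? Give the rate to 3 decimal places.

r ≈ 7.149% per week

1296 = 163 · e^(r·29)
e^(29r) = 1296/163 = 7.95092
r = ln(7.95092) / 29 = 2.07329 / 29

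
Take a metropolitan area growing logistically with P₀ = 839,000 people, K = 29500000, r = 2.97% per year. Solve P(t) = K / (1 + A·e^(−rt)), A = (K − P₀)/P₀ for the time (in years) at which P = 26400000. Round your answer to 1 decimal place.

A = (29500000 − 839000)/839000 = 34.16091
26400000 = 29500000/(1 + 34.16091·e^(−0.0297t)) → 1 + 34.16091·e^(−0.0297t) = 1.11742
e^(−0.0297t) = 0.003437 → t = ln(290.91868)/0.0297 = 5.67304/0.0297

t ≈ 191.0 years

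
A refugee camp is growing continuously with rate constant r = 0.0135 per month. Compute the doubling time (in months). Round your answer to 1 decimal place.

doubling time = ln(2) / |r| = 0.69315 / 0.0135

doubling time ≈ 51.3 months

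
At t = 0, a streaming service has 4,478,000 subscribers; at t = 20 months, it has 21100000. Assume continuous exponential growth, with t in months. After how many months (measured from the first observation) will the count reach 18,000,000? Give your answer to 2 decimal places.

r = ln(21100000/4478000) / 20 ≈ 0.077505 per month
t = ln(18000000/4478000) / r = 1.3912 / 0.077505 ≈ 17.95

t ≈ 17.95 months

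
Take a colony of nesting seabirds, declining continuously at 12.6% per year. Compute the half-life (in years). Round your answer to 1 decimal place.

half-life ≈ 5.5 years

half-life = ln(2) / |r| = 0.69315 / 0.126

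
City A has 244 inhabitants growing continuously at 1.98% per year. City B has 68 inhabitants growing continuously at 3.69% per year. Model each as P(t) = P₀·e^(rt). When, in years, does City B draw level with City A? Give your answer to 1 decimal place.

244·e^(0.0198t) = 68·e^(0.0369t)
244/68 = e^((0.0369 − 0.0198)t) → ln(3.58824) = 0.0171·t
t = 1.27766 / 0.0171

t ≈ 74.7 years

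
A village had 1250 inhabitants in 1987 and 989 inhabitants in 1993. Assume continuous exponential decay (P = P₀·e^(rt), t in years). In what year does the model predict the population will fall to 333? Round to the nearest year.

year 2021

r = ln(989/1250) / 6 = -0.2342/6 ≈ -0.039034 per year
t = ln(333/1250) / r = -1.32276/-0.039034 ≈ 33.89 years after 1987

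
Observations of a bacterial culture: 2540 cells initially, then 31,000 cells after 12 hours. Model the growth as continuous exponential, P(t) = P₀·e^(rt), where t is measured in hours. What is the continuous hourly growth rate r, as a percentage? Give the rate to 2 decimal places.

31000 = 2540 · e^(r·12)
e^(12r) = 31000/2540 = 12.20472
r = ln(12.20472) / 12 = 2.50182 / 12

r ≈ 20.85% per hour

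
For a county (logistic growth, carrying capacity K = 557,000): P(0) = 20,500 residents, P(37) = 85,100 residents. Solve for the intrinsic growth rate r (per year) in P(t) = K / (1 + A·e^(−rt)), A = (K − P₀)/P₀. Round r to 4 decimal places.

A = (557000 − 20500)/20500 = 26.17073
85100 = 557000/(1 + 26.17073·e^(−r·37)) → e^(−37r) = (6.54524 − 1)/26.17073 = 0.211887
r = −ln(0.211887)/37 = 1.5517/37

r ≈ 0.0419 per year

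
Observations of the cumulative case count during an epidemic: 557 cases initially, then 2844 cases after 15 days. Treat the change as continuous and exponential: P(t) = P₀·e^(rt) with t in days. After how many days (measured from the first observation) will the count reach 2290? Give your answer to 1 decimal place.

t ≈ 13.0 days

r = ln(2844/557) / 15 ≈ 0.108693 per day
t = ln(2290/557) / r = 1.41374 / 0.108693 ≈ 13.007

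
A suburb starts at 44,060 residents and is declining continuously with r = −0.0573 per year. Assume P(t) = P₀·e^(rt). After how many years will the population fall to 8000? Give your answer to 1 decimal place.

t ≈ 29.8 years

8000 = 44060 · e^(-0.0573·t)
t = ln(8000/44060) / -0.0573 = ln(0.18157) / -0.0573 = -1.70611 / -0.0573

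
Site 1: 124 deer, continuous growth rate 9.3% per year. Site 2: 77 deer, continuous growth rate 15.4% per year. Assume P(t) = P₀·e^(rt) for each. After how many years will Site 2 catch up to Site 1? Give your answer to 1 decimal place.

124·e^(0.093t) = 77·e^(0.154t)
124/77 = e^((0.154 − 0.093)t) → ln(1.61039) = 0.061·t
t = 0.47648 / 0.061

t ≈ 7.8 years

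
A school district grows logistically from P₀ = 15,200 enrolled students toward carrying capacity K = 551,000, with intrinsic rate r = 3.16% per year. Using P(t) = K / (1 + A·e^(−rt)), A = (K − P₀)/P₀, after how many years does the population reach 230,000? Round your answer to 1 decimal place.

t ≈ 102.2 years

A = (551000 − 15200)/15200 = 35.25
230000 = 551000/(1 + 35.25·e^(−0.0316t)) → 1 + 35.25·e^(−0.0316t) = 2.39565
e^(−0.0316t) = 0.039593 → t = ln(25.25701)/0.0316 = 3.2291/0.0316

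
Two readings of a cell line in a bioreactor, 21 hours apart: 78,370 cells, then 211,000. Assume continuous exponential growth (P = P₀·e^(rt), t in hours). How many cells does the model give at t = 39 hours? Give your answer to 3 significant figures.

≈ 493,000 cells

r = ln(211000/78370) / 21 ≈ 0.047163 per hour
P(39) = 78370 · e^(0.047163·39) = 78370 · 6.29242 ≈ 493136.95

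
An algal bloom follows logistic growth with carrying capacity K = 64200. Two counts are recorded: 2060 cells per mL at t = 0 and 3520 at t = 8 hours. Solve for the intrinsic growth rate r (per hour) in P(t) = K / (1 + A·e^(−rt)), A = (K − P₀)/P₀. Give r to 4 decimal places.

A = (64200 − 2060)/2060 = 30.16505
3520 = 64200/(1 + 30.16505·e^(−r·8)) → e^(−8r) = (18.23864 − 1)/30.16505 = 0.571477
r = −ln(0.571477)/8 = 0.55953/8

r ≈ 0.0699 per hour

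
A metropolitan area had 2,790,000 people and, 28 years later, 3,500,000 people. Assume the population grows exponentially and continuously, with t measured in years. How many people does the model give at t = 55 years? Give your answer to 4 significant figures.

r = ln(3500000/2790000) / 28 ≈ 0.008097 per year
P(55) = 2790000 · e^(0.008097·55) = 2790000 · 1.56103 ≈ 4355272.37

≈ 4,355,000 people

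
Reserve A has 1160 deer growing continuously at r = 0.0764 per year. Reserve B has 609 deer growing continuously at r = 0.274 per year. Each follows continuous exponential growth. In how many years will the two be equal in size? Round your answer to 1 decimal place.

1160·e^(0.0764t) = 609·e^(0.274t)
1160/609 = e^((0.274 − 0.0764)t) → ln(1.90476) = 0.1976·t
t = 0.64436 / 0.1976

t ≈ 3.3 years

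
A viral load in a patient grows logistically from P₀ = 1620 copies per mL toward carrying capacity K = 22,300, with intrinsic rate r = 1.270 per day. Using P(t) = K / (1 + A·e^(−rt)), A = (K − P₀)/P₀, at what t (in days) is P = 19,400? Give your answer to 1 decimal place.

A = (22300 − 1620)/1620 = 12.76543
19400 = 22300/(1 + 12.76543·e^(−1.27t)) → 1 + 12.76543·e^(−1.27t) = 1.14948
e^(−1.27t) = 0.01171 → t = ln(85.39634)/1.27 = 4.4473/1.27

t ≈ 3.5 days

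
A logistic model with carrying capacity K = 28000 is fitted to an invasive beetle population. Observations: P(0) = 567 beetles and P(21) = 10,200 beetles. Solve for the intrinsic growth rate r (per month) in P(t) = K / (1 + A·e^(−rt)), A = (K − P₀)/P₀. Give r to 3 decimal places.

r ≈ 0.158 per month

A = (28000 − 567)/567 = 48.38272
10200 = 28000/(1 + 48.38272·e^(−r·21)) → e^(−21r) = (2.7451 − 1)/48.38272 = 0.036069
r = −ln(0.036069)/21 = 3.32233/21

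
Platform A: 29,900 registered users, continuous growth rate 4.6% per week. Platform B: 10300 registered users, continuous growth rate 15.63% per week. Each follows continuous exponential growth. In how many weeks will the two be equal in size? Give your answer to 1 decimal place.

t ≈ 9.7 weeks

29900·e^(0.046t) = 10300·e^(0.1563t)
29900/10300 = e^((0.1563 − 0.046)t) → ln(2.90291) = 0.1103·t
t = 1.06571 / 0.1103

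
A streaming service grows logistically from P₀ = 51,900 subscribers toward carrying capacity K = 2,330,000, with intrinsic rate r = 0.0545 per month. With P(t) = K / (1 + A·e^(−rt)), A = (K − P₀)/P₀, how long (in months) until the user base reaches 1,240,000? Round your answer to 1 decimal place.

A = (2330000 − 51900)/51900 = 43.89403
1240000 = 2330000/(1 + 43.89403·e^(−0.0545t)) → 1 + 43.89403·e^(−0.0545t) = 1.87903
e^(−0.0545t) = 0.020026 → t = ln(49.93449)/0.0545 = 3.91071/0.0545

t ≈ 71.8 months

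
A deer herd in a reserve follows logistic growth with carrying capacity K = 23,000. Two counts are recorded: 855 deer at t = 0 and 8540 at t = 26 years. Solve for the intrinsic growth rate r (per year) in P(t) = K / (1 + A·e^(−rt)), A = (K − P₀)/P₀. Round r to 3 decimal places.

A = (23000 − 855)/855 = 25.90058
8540 = 23000/(1 + 25.90058·e^(−r·26)) → e^(−26r) = (2.69321 − 1)/25.90058 = 0.065373
r = −ln(0.065373)/26 = 2.72764/26

r ≈ 0.105 per year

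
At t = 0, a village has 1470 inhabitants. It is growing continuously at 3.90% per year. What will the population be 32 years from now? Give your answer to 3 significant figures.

P(32) = 1470 · e^(0.039·32) = 1470 · e^(1.248)
= 1470 · 3.48337 ≈ 5120.55

≈ 5,120 inhabitants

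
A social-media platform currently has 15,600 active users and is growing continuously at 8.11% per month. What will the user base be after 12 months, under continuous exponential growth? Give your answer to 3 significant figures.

≈ 41,300 active users

P(12) = 15600 · e^(0.0811·12) = 15600 · e^(0.9732)
= 15600 · 2.6464 ≈ 41283.83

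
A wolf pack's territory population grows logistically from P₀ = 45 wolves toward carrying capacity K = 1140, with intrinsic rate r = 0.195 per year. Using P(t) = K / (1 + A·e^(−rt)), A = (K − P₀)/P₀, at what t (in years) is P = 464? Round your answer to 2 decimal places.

A = (1140 − 45)/45 = 24.33333
464 = 1140/(1 + 24.33333·e^(−0.195t)) → 1 + 24.33333·e^(−0.195t) = 2.4569
e^(−0.195t) = 0.059872 → t = ln(16.70217)/0.195 = 2.81554/0.195

t ≈ 14.44 years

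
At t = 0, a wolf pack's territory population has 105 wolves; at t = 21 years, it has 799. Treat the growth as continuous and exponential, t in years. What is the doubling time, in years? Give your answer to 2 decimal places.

doubling time ≈ 7.17 years

r = ln(799/105) / 21 = ln(7.60952) / 21 ≈ 0.096638 per year
doubling time = ln 2 / |r| = 0.69315 / 0.096638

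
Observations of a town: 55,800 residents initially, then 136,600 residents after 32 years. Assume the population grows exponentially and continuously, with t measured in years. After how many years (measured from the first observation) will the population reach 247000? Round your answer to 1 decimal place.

r = ln(136600/55800) / 32 ≈ 0.027978 per year
t = ln(247000/55800) / r = 1.48761 / 0.027978 ≈ 53.172

t ≈ 53.2 years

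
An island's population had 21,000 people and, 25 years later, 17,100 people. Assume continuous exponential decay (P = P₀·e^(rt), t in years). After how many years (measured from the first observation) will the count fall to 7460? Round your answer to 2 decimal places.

r = ln(17100/21000) / 25 ≈ -0.008218 per year
t = ln(7460/21000) / r = -1.03497 / -0.008218 ≈ 125.943

t ≈ 125.94 years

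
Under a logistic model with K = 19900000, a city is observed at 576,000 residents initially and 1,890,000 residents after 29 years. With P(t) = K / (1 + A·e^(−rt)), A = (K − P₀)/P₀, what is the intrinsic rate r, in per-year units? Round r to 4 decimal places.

A = (19900000 − 576000)/576000 = 33.54861
1890000 = 19900000/(1 + 33.54861·e^(−r·29)) → e^(−29r) = (10.5291 − 1)/33.54861 = 0.284039
r = −ln(0.284039)/29 = 1.25865/29

r ≈ 0.0434 per year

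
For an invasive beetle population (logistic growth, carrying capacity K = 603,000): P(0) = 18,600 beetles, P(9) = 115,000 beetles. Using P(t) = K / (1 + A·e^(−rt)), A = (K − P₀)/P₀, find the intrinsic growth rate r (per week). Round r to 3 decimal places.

A = (603000 − 18600)/18600 = 31.41935
115000 = 603000/(1 + 31.41935·e^(−r·9)) → e^(−9r) = (5.24348 − 1)/31.41935 = 0.135059
r = −ln(0.135059)/9 = 2.00204/9

r ≈ 0.222 per week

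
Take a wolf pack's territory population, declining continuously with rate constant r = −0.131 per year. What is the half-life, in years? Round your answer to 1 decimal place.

half-life ≈ 5.3 years

half-life = ln(2) / |r| = 0.69315 / 0.131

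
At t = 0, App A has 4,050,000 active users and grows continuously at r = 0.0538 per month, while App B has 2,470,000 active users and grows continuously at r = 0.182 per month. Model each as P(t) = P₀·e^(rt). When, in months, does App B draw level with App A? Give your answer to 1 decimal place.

4050000·e^(0.0538t) = 2470000·e^(0.182t)
4050000/2470000 = e^((0.182 − 0.0538)t) → ln(1.63968) = 0.1282·t
t = 0.4945 / 0.1282

t ≈ 3.9 months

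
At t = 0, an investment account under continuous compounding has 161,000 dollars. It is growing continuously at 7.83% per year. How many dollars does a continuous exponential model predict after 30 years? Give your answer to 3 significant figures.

≈ 1,690,000 dollars

P(30) = 161000 · e^(0.0783·30) = 161000 · e^(2.349)
= 161000 · 10.47509 ≈ 1686489.39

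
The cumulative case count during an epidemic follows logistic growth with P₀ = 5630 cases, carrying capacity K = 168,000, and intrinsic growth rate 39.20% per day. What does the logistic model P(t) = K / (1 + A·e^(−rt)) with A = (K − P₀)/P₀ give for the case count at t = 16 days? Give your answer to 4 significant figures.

A = (168000 − 5630)/5630 = 28.84014
P(16) = 168000 / (1 + 28.84014·e^(−0.392·16)) = 168000 / (1 + 28.84014·0.001888)
= 168000 / 1.05446 ≈ 159322.79

≈ 159,300 cases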